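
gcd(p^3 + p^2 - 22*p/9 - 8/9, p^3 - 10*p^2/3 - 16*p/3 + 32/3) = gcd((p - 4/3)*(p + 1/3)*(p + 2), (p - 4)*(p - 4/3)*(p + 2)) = p^2 + 2*p/3 - 8/3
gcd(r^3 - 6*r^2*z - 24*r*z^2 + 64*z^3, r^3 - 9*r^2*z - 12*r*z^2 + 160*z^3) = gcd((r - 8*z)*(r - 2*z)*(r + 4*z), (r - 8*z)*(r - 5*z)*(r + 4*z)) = -r^2 + 4*r*z + 32*z^2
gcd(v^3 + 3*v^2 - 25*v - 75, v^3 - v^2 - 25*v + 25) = v^2 - 25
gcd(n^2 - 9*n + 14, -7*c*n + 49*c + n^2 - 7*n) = n - 7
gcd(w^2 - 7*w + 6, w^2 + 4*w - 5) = w - 1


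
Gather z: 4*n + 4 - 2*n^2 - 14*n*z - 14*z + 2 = -2*n^2 + 4*n + z*(-14*n - 14) + 6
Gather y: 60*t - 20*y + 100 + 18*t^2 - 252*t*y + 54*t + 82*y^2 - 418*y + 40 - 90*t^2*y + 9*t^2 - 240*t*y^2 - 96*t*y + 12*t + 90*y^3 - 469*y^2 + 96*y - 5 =27*t^2 + 126*t + 90*y^3 + y^2*(-240*t - 387) + y*(-90*t^2 - 348*t - 342) + 135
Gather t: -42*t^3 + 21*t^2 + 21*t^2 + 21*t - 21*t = -42*t^3 + 42*t^2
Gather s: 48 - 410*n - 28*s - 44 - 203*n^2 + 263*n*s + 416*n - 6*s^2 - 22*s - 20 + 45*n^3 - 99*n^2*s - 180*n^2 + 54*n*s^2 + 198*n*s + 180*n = 45*n^3 - 383*n^2 + 186*n + s^2*(54*n - 6) + s*(-99*n^2 + 461*n - 50) - 16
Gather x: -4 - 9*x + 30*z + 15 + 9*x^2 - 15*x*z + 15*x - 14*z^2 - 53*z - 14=9*x^2 + x*(6 - 15*z) - 14*z^2 - 23*z - 3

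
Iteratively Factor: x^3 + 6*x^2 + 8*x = (x + 2)*(x^2 + 4*x) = (x + 2)*(x + 4)*(x)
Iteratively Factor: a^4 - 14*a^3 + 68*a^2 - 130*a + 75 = (a - 5)*(a^3 - 9*a^2 + 23*a - 15) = (a - 5)*(a - 3)*(a^2 - 6*a + 5) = (a - 5)*(a - 3)*(a - 1)*(a - 5)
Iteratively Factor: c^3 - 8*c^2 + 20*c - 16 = (c - 4)*(c^2 - 4*c + 4) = (c - 4)*(c - 2)*(c - 2)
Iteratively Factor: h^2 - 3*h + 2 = (h - 1)*(h - 2)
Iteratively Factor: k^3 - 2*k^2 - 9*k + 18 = (k - 3)*(k^2 + k - 6) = (k - 3)*(k - 2)*(k + 3)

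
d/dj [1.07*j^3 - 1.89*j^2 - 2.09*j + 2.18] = 3.21*j^2 - 3.78*j - 2.09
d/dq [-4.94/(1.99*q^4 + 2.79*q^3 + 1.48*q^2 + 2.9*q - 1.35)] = (39.3224*q^3 + 41.3478*q^2 + 14.6224*q + 14.326)/(1.99*q^4 + 2.79*q^3 + 1.48*q^2 + 2.9*q - 1.35)^2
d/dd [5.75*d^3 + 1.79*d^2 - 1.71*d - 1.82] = 17.25*d^2 + 3.58*d - 1.71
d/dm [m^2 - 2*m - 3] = 2*m - 2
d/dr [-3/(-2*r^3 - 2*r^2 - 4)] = 3*r*(-3*r - 2)/(2*(r^3 + r^2 + 2)^2)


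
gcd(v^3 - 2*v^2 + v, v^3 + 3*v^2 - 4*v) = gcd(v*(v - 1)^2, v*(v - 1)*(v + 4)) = v^2 - v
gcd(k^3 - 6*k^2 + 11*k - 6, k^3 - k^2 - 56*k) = 1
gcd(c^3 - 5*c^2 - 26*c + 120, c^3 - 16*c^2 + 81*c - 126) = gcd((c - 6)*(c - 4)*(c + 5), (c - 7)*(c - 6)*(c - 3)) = c - 6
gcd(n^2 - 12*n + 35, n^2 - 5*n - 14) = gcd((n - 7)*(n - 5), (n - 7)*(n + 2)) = n - 7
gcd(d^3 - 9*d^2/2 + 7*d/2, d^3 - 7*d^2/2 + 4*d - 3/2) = d - 1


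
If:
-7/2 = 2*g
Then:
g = -7/4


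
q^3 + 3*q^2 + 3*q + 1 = (q + 1)^3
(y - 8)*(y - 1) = y^2 - 9*y + 8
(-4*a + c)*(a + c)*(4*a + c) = -16*a^3 - 16*a^2*c + a*c^2 + c^3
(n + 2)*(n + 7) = n^2 + 9*n + 14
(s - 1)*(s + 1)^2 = s^3 + s^2 - s - 1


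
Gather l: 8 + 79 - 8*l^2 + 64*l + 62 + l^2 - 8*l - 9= -7*l^2 + 56*l + 140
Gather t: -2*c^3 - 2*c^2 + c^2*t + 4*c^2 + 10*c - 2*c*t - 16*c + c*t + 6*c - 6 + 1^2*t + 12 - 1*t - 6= -2*c^3 + 2*c^2 + t*(c^2 - c)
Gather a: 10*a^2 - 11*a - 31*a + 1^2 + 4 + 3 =10*a^2 - 42*a + 8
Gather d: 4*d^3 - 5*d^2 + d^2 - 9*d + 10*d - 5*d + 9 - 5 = 4*d^3 - 4*d^2 - 4*d + 4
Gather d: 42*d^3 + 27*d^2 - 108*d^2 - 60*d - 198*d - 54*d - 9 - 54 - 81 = 42*d^3 - 81*d^2 - 312*d - 144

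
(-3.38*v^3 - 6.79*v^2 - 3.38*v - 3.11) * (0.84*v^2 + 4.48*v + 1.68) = -2.8392*v^5 - 20.846*v^4 - 38.9368*v^3 - 29.162*v^2 - 19.6112*v - 5.2248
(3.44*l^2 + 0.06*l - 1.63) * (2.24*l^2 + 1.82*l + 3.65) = 7.7056*l^4 + 6.3952*l^3 + 9.014*l^2 - 2.7476*l - 5.9495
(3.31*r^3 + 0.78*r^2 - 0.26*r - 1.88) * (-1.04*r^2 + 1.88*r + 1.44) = -3.4424*r^5 + 5.4116*r^4 + 6.5032*r^3 + 2.5896*r^2 - 3.9088*r - 2.7072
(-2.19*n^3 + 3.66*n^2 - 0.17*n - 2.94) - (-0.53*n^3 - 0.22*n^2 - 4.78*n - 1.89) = -1.66*n^3 + 3.88*n^2 + 4.61*n - 1.05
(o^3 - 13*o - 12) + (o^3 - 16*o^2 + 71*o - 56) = 2*o^3 - 16*o^2 + 58*o - 68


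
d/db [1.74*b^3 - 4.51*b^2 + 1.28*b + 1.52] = 5.22*b^2 - 9.02*b + 1.28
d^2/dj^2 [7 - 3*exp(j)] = -3*exp(j)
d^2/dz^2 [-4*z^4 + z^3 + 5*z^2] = -48*z^2 + 6*z + 10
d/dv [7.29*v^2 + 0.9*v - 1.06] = 14.58*v + 0.9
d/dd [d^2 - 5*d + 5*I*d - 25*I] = 2*d - 5 + 5*I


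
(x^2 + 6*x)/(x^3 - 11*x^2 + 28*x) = (x + 6)/(x^2 - 11*x + 28)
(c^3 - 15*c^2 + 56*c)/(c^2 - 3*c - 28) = c*(c - 8)/(c + 4)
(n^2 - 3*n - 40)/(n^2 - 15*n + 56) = (n + 5)/(n - 7)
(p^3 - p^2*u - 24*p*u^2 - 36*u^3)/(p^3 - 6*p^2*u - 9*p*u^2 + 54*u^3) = (p + 2*u)/(p - 3*u)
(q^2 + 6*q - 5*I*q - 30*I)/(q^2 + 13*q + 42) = (q - 5*I)/(q + 7)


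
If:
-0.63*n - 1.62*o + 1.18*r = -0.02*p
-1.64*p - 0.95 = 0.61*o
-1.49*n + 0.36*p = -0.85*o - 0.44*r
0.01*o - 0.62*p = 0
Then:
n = -1.74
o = -1.49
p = -0.02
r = -2.98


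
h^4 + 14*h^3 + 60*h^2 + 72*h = h*(h + 2)*(h + 6)^2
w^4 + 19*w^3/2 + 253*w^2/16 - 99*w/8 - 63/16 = (w - 3/4)*(w + 1/4)*(w + 3)*(w + 7)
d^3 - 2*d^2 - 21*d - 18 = (d - 6)*(d + 1)*(d + 3)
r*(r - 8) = r^2 - 8*r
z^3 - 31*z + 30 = (z - 5)*(z - 1)*(z + 6)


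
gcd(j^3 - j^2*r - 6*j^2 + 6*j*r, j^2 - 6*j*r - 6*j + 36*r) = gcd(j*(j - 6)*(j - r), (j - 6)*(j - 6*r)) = j - 6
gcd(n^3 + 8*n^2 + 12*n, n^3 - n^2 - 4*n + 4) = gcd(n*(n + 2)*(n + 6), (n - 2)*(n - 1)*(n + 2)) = n + 2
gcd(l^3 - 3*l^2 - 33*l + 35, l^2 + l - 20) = l + 5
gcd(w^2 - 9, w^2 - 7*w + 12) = w - 3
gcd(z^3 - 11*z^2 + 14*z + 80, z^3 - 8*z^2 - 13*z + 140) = z - 5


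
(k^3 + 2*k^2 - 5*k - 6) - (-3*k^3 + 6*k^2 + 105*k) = 4*k^3 - 4*k^2 - 110*k - 6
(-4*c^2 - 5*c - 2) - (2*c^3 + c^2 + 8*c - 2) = -2*c^3 - 5*c^2 - 13*c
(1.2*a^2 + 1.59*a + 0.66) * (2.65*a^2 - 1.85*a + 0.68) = 3.18*a^4 + 1.9935*a^3 - 0.3765*a^2 - 0.1398*a + 0.4488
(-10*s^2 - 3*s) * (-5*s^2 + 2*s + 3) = 50*s^4 - 5*s^3 - 36*s^2 - 9*s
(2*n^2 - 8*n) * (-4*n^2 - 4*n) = -8*n^4 + 24*n^3 + 32*n^2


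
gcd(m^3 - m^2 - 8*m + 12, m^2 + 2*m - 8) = m - 2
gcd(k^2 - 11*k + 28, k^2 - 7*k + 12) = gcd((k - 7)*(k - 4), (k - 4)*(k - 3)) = k - 4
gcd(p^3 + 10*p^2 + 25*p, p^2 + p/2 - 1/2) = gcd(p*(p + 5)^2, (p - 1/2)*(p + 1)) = 1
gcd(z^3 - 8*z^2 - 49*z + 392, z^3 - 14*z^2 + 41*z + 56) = z^2 - 15*z + 56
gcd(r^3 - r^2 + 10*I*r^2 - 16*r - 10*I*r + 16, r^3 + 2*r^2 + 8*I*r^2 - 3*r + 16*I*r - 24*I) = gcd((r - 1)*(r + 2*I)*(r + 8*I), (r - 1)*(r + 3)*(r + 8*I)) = r^2 + r*(-1 + 8*I) - 8*I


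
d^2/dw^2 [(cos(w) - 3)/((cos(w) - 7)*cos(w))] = (5*sin(w)^4/cos(w)^3 + sin(w)^2 - 62 + 139/cos(w) + 126/cos(w)^2 - 299/cos(w)^3)/(cos(w) - 7)^3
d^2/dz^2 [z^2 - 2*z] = 2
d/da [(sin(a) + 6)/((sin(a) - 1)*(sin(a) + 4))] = (-12*sin(a) + cos(a)^2 - 23)*cos(a)/((sin(a) - 1)^2*(sin(a) + 4)^2)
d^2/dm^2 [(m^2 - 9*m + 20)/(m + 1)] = 60/(m^3 + 3*m^2 + 3*m + 1)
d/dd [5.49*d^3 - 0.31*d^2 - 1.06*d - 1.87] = 16.47*d^2 - 0.62*d - 1.06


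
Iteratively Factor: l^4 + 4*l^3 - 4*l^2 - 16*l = (l)*(l^3 + 4*l^2 - 4*l - 16) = l*(l - 2)*(l^2 + 6*l + 8) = l*(l - 2)*(l + 4)*(l + 2)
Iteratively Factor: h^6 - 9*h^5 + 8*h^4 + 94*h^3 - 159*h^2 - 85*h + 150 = (h - 5)*(h^5 - 4*h^4 - 12*h^3 + 34*h^2 + 11*h - 30) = (h - 5)*(h - 2)*(h^4 - 2*h^3 - 16*h^2 + 2*h + 15) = (h - 5)^2*(h - 2)*(h^3 + 3*h^2 - h - 3) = (h - 5)^2*(h - 2)*(h + 1)*(h^2 + 2*h - 3) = (h - 5)^2*(h - 2)*(h - 1)*(h + 1)*(h + 3)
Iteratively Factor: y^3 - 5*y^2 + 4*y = (y - 1)*(y^2 - 4*y) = y*(y - 1)*(y - 4)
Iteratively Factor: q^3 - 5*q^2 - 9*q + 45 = (q - 3)*(q^2 - 2*q - 15) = (q - 3)*(q + 3)*(q - 5)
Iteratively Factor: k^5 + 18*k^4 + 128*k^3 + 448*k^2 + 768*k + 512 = (k + 4)*(k^4 + 14*k^3 + 72*k^2 + 160*k + 128) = (k + 4)^2*(k^3 + 10*k^2 + 32*k + 32) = (k + 4)^3*(k^2 + 6*k + 8) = (k + 2)*(k + 4)^3*(k + 4)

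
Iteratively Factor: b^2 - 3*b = (b)*(b - 3)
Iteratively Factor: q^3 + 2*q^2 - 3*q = (q + 3)*(q^2 - q) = (q - 1)*(q + 3)*(q)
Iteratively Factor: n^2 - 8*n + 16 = (n - 4)*(n - 4)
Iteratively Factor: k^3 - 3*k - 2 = (k - 2)*(k^2 + 2*k + 1) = (k - 2)*(k + 1)*(k + 1)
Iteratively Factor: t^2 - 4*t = (t)*(t - 4)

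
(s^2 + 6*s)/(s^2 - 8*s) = (s + 6)/(s - 8)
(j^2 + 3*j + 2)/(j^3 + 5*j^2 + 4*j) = (j + 2)/(j*(j + 4))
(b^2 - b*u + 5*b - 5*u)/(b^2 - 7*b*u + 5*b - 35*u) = (-b + u)/(-b + 7*u)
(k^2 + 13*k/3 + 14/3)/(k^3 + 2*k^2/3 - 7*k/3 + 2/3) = (3*k + 7)/(3*k^2 - 4*k + 1)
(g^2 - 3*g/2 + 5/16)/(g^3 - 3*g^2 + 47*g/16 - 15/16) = (4*g - 1)/(4*g^2 - 7*g + 3)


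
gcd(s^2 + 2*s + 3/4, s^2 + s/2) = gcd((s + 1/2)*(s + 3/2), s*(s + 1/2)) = s + 1/2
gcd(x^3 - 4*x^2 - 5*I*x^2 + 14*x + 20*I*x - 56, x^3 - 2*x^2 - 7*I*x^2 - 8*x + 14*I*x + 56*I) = x^2 + x*(-4 - 7*I) + 28*I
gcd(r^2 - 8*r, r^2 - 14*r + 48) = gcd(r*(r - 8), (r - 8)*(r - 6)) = r - 8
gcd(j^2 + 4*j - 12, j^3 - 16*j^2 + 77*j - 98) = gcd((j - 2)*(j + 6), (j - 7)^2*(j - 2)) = j - 2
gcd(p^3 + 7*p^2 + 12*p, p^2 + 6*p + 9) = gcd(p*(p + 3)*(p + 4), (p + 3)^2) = p + 3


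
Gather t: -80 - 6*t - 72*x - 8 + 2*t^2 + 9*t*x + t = 2*t^2 + t*(9*x - 5) - 72*x - 88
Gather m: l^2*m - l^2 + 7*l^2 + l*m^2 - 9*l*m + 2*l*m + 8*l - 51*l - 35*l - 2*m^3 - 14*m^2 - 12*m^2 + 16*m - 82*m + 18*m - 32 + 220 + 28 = 6*l^2 - 78*l - 2*m^3 + m^2*(l - 26) + m*(l^2 - 7*l - 48) + 216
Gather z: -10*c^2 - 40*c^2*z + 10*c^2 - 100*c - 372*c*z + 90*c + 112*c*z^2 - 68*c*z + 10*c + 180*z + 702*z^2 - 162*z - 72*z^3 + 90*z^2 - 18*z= -72*z^3 + z^2*(112*c + 792) + z*(-40*c^2 - 440*c)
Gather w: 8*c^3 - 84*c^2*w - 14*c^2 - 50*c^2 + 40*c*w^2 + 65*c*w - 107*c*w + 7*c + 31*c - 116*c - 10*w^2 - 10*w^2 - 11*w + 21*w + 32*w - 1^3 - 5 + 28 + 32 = 8*c^3 - 64*c^2 - 78*c + w^2*(40*c - 20) + w*(-84*c^2 - 42*c + 42) + 54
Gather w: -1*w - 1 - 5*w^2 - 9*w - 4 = -5*w^2 - 10*w - 5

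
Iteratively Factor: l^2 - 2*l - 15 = (l + 3)*(l - 5)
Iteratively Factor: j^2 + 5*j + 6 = (j + 2)*(j + 3)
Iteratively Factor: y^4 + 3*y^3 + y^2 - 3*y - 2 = (y + 2)*(y^3 + y^2 - y - 1) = (y + 1)*(y + 2)*(y^2 - 1) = (y + 1)^2*(y + 2)*(y - 1)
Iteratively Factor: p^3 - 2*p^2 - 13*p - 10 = (p - 5)*(p^2 + 3*p + 2) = (p - 5)*(p + 2)*(p + 1)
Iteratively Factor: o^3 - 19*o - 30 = (o + 3)*(o^2 - 3*o - 10) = (o - 5)*(o + 3)*(o + 2)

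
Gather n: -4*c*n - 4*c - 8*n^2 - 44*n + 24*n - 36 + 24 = -4*c - 8*n^2 + n*(-4*c - 20) - 12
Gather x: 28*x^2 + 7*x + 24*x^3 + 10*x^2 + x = 24*x^3 + 38*x^2 + 8*x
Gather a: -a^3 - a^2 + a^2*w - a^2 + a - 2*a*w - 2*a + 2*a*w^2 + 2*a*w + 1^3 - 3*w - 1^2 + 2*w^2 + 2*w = -a^3 + a^2*(w - 2) + a*(2*w^2 - 1) + 2*w^2 - w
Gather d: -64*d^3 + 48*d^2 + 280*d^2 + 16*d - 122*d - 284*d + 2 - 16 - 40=-64*d^3 + 328*d^2 - 390*d - 54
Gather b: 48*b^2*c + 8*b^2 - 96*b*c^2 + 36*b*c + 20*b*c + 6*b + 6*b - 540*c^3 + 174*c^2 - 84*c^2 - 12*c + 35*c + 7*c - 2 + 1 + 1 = b^2*(48*c + 8) + b*(-96*c^2 + 56*c + 12) - 540*c^3 + 90*c^2 + 30*c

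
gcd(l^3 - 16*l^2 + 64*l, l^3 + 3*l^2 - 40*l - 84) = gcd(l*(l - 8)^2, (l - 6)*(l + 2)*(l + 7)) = 1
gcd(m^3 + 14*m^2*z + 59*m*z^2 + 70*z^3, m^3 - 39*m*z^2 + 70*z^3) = m + 7*z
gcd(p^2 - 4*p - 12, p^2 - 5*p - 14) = p + 2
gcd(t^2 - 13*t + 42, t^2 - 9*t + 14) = t - 7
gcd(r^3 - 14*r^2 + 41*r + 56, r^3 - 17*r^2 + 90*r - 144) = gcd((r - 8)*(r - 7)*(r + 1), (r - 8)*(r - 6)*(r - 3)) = r - 8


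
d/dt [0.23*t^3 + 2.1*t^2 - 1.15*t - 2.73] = 0.69*t^2 + 4.2*t - 1.15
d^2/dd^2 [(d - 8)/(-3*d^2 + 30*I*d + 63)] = 2*(4*(d - 8)*(d - 5*I)^2 + (3*d - 8 - 10*I)*(-d^2 + 10*I*d + 21))/(3*(-d^2 + 10*I*d + 21)^3)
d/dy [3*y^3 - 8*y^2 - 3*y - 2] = 9*y^2 - 16*y - 3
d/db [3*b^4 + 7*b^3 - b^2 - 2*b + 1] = 12*b^3 + 21*b^2 - 2*b - 2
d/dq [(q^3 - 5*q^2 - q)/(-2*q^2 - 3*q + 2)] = (-2*q^4 - 6*q^3 + 19*q^2 - 20*q - 2)/(4*q^4 + 12*q^3 + q^2 - 12*q + 4)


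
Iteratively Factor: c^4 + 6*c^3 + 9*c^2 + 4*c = (c)*(c^3 + 6*c^2 + 9*c + 4) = c*(c + 1)*(c^2 + 5*c + 4) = c*(c + 1)^2*(c + 4)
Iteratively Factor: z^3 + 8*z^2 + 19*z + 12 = (z + 3)*(z^2 + 5*z + 4) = (z + 1)*(z + 3)*(z + 4)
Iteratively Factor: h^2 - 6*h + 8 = (h - 2)*(h - 4)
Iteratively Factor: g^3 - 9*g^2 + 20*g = (g - 4)*(g^2 - 5*g) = g*(g - 4)*(g - 5)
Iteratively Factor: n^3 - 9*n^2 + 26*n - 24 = (n - 3)*(n^2 - 6*n + 8) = (n - 3)*(n - 2)*(n - 4)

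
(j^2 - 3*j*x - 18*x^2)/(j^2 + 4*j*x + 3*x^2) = (j - 6*x)/(j + x)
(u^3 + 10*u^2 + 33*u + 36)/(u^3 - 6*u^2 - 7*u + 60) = (u^2 + 7*u + 12)/(u^2 - 9*u + 20)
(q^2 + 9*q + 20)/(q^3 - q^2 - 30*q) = (q + 4)/(q*(q - 6))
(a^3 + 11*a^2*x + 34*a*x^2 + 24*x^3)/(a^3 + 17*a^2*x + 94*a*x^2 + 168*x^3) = (a + x)/(a + 7*x)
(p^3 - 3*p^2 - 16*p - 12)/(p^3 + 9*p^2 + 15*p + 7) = (p^2 - 4*p - 12)/(p^2 + 8*p + 7)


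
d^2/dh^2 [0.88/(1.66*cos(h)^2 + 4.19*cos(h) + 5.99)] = (-9.699712*(1 - cos(h)^2)^2 - 48.966016*cos(h)^3 + 14.701544*cos(h)^2 + 81.76366*cos(h) + 7.65094*cos(3*h) + 23.098064)/(1.66*cos(h)^2 + 4.19*cos(h) + 5.99)^3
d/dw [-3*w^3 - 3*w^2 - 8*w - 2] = -9*w^2 - 6*w - 8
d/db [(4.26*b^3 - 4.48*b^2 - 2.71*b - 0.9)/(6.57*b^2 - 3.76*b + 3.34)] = (27.9882*b^4 - 32.0352*b^3 + 77.3347*b^2 - 18.1004*b - 12.4354)/(43.1649*b^4 - 49.4064*b^3 + 58.0252*b^2 - 25.1168*b + 11.1556)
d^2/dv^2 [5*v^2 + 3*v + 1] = 10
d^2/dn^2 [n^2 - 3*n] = 2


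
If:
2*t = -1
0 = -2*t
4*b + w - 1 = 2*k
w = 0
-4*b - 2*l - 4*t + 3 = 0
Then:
No Solution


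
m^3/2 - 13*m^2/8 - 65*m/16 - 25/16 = (m/2 + 1/4)*(m - 5)*(m + 5/4)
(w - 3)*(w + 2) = w^2 - w - 6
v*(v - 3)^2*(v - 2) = v^4 - 8*v^3 + 21*v^2 - 18*v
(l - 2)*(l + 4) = l^2 + 2*l - 8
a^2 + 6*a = a*(a + 6)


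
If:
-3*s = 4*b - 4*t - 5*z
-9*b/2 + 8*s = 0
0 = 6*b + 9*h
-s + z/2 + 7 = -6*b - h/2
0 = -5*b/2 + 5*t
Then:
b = -3360/2627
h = 2240/2627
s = -1890/2627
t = -1680/2627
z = -2478/2627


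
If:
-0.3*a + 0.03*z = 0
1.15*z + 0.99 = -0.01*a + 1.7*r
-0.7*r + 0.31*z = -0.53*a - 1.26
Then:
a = 0.77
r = 5.78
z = 7.68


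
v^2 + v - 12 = (v - 3)*(v + 4)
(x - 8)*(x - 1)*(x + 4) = x^3 - 5*x^2 - 28*x + 32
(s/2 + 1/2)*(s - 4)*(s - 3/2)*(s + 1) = s^4/2 - 7*s^3/4 - 2*s^2 + 13*s/4 + 3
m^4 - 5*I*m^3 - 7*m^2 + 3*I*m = m*(m - 3*I)*(m - I)^2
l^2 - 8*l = l*(l - 8)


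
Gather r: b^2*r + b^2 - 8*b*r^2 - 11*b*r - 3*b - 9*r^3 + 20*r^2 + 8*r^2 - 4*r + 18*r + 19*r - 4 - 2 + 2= b^2 - 3*b - 9*r^3 + r^2*(28 - 8*b) + r*(b^2 - 11*b + 33) - 4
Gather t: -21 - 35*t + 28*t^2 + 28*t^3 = 28*t^3 + 28*t^2 - 35*t - 21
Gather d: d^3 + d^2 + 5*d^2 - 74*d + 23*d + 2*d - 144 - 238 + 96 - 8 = d^3 + 6*d^2 - 49*d - 294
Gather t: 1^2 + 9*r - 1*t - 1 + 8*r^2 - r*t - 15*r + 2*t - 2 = 8*r^2 - 6*r + t*(1 - r) - 2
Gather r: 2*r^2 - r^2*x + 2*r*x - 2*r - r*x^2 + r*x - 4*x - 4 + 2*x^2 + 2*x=r^2*(2 - x) + r*(-x^2 + 3*x - 2) + 2*x^2 - 2*x - 4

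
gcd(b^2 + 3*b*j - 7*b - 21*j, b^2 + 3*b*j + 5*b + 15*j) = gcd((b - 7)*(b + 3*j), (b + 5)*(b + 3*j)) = b + 3*j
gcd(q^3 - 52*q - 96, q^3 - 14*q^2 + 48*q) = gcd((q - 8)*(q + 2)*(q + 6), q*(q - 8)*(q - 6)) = q - 8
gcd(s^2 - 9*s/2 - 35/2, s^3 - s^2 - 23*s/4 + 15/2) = s + 5/2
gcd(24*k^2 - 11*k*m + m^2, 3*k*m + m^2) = 1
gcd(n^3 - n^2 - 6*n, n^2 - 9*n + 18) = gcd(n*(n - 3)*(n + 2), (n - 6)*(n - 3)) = n - 3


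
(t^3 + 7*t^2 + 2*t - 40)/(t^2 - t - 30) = (t^2 + 2*t - 8)/(t - 6)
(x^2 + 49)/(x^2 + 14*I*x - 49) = (x - 7*I)/(x + 7*I)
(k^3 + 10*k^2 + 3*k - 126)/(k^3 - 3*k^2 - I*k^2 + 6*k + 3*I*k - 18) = (k^2 + 13*k + 42)/(k^2 - I*k + 6)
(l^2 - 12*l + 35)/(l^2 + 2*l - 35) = (l - 7)/(l + 7)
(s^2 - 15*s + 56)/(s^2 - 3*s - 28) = (s - 8)/(s + 4)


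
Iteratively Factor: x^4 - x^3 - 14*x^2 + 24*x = (x + 4)*(x^3 - 5*x^2 + 6*x) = (x - 2)*(x + 4)*(x^2 - 3*x) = x*(x - 2)*(x + 4)*(x - 3)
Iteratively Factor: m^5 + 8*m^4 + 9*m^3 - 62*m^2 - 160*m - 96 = (m + 1)*(m^4 + 7*m^3 + 2*m^2 - 64*m - 96) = (m + 1)*(m + 4)*(m^3 + 3*m^2 - 10*m - 24) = (m + 1)*(m + 4)^2*(m^2 - m - 6) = (m + 1)*(m + 2)*(m + 4)^2*(m - 3)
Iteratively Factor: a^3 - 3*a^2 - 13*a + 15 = (a + 3)*(a^2 - 6*a + 5) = (a - 1)*(a + 3)*(a - 5)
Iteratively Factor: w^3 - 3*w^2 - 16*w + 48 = (w - 4)*(w^2 + w - 12) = (w - 4)*(w + 4)*(w - 3)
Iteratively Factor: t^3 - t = (t)*(t^2 - 1) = t*(t + 1)*(t - 1)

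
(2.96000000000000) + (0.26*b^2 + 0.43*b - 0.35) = 0.26*b^2 + 0.43*b + 2.61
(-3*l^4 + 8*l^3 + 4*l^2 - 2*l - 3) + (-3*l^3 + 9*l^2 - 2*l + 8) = -3*l^4 + 5*l^3 + 13*l^2 - 4*l + 5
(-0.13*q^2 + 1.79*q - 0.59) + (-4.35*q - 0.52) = -0.13*q^2 - 2.56*q - 1.11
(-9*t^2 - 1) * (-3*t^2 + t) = 27*t^4 - 9*t^3 + 3*t^2 - t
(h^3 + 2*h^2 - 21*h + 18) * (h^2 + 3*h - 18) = h^5 + 5*h^4 - 33*h^3 - 81*h^2 + 432*h - 324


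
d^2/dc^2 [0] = 0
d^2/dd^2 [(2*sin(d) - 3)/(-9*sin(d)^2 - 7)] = 2*(729*sin(d)^5 - 486*sin(d)^4 + 1107*sin(d)^2 - 383*sin(d) + 675*sin(3*d)/2 - 81*sin(5*d)/2 - 189)/(9*sin(d)^2 + 7)^3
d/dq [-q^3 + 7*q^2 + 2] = q*(14 - 3*q)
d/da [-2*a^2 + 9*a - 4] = 9 - 4*a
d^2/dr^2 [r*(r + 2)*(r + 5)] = 6*r + 14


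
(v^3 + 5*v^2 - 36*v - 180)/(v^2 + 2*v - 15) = (v^2 - 36)/(v - 3)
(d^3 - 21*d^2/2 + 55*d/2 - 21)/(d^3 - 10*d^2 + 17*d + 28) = (d^2 - 7*d/2 + 3)/(d^2 - 3*d - 4)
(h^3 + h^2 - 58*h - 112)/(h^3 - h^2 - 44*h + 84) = (h^2 - 6*h - 16)/(h^2 - 8*h + 12)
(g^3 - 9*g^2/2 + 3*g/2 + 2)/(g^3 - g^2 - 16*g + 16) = (g + 1/2)/(g + 4)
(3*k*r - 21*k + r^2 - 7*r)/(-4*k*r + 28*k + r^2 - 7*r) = (3*k + r)/(-4*k + r)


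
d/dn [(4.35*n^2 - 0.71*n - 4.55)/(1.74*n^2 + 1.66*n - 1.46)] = (8.4564*n^2 + 3.132*n + 8.5896)/(3.0276*n^4 + 5.7768*n^3 - 2.3252*n^2 - 4.8472*n + 2.1316)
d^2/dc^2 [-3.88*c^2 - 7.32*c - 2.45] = -7.76000000000000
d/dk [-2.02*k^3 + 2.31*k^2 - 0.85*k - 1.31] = -6.06*k^2 + 4.62*k - 0.85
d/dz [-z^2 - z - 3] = -2*z - 1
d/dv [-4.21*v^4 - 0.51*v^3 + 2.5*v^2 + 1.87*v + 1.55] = -16.84*v^3 - 1.53*v^2 + 5.0*v + 1.87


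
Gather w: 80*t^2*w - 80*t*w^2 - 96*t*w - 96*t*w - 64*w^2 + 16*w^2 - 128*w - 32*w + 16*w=w^2*(-80*t - 48) + w*(80*t^2 - 192*t - 144)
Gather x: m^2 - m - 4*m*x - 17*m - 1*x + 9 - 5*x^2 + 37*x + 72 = m^2 - 18*m - 5*x^2 + x*(36 - 4*m) + 81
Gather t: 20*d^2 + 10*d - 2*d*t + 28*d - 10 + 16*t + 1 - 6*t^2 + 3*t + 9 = 20*d^2 + 38*d - 6*t^2 + t*(19 - 2*d)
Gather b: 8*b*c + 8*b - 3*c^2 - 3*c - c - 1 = b*(8*c + 8) - 3*c^2 - 4*c - 1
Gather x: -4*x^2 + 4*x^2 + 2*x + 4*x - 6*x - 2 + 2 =0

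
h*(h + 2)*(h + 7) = h^3 + 9*h^2 + 14*h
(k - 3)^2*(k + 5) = k^3 - k^2 - 21*k + 45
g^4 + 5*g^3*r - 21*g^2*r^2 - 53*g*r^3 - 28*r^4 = (g - 4*r)*(g + r)^2*(g + 7*r)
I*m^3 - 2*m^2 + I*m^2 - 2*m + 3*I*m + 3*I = (m + 1)*(m + 3*I)*(I*m + 1)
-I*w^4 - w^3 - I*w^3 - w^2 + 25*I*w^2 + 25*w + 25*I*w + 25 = (w - 5)*(w + 5)*(w - I)*(-I*w - I)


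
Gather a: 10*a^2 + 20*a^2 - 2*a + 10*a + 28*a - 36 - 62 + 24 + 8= 30*a^2 + 36*a - 66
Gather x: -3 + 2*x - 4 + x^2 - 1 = x^2 + 2*x - 8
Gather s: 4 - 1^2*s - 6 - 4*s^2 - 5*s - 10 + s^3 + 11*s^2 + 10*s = s^3 + 7*s^2 + 4*s - 12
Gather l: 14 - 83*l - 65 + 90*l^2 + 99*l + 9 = 90*l^2 + 16*l - 42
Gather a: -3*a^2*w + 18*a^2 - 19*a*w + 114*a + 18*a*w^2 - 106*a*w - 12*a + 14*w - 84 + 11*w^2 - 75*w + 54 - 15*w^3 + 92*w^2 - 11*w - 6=a^2*(18 - 3*w) + a*(18*w^2 - 125*w + 102) - 15*w^3 + 103*w^2 - 72*w - 36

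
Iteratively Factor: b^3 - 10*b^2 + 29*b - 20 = (b - 1)*(b^2 - 9*b + 20) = (b - 4)*(b - 1)*(b - 5)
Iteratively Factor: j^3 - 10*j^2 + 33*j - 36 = (j - 3)*(j^2 - 7*j + 12) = (j - 4)*(j - 3)*(j - 3)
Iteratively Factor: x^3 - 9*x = (x - 3)*(x^2 + 3*x) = (x - 3)*(x + 3)*(x)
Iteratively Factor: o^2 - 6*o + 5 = (o - 5)*(o - 1)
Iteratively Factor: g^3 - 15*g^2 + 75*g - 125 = (g - 5)*(g^2 - 10*g + 25) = (g - 5)^2*(g - 5)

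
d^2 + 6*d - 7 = (d - 1)*(d + 7)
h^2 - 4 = (h - 2)*(h + 2)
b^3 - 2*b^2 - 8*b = b*(b - 4)*(b + 2)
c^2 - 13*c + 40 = (c - 8)*(c - 5)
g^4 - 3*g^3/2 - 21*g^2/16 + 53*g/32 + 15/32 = (g - 3/2)*(g - 5/4)*(g + 1/4)*(g + 1)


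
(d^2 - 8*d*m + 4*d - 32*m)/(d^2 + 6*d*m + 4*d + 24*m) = (d - 8*m)/(d + 6*m)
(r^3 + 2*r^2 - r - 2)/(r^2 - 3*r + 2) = (r^2 + 3*r + 2)/(r - 2)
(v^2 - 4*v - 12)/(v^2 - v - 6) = (v - 6)/(v - 3)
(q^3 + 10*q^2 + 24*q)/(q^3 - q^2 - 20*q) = (q + 6)/(q - 5)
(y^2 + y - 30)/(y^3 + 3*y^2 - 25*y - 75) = (y + 6)/(y^2 + 8*y + 15)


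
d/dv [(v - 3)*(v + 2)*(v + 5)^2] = 4*v^3 + 27*v^2 + 18*v - 85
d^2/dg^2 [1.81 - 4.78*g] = 0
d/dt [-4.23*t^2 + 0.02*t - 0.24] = 0.02 - 8.46*t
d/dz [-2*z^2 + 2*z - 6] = 2 - 4*z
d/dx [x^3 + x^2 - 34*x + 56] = 3*x^2 + 2*x - 34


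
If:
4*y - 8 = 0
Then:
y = 2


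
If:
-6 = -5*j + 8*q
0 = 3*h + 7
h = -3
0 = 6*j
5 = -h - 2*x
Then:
No Solution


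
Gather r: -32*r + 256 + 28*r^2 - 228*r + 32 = 28*r^2 - 260*r + 288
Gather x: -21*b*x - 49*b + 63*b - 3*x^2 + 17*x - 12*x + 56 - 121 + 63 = 14*b - 3*x^2 + x*(5 - 21*b) - 2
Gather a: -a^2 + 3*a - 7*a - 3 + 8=-a^2 - 4*a + 5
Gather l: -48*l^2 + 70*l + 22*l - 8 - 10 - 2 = -48*l^2 + 92*l - 20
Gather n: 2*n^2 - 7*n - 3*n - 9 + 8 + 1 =2*n^2 - 10*n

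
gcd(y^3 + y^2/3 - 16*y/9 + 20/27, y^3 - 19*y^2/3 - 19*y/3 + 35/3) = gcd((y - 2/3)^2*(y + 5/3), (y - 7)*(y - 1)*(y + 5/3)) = y + 5/3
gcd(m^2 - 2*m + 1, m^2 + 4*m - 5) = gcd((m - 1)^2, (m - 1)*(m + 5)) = m - 1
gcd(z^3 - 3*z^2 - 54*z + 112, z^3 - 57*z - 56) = z^2 - z - 56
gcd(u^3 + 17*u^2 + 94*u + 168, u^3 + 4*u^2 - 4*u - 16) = u + 4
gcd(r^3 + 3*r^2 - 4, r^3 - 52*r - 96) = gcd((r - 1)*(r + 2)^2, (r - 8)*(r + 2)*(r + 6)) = r + 2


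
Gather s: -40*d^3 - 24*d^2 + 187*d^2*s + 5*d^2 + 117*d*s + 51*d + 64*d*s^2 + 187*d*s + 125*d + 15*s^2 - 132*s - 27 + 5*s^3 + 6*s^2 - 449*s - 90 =-40*d^3 - 19*d^2 + 176*d + 5*s^3 + s^2*(64*d + 21) + s*(187*d^2 + 304*d - 581) - 117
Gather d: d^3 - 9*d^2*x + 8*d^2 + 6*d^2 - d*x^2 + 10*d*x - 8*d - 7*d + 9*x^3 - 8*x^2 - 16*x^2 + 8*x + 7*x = d^3 + d^2*(14 - 9*x) + d*(-x^2 + 10*x - 15) + 9*x^3 - 24*x^2 + 15*x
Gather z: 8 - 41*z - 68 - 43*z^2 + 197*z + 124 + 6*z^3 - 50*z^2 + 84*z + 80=6*z^3 - 93*z^2 + 240*z + 144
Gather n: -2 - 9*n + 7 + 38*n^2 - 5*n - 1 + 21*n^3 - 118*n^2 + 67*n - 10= 21*n^3 - 80*n^2 + 53*n - 6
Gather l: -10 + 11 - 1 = 0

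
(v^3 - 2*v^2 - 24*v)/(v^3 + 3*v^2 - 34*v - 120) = v/(v + 5)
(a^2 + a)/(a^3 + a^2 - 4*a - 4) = a/(a^2 - 4)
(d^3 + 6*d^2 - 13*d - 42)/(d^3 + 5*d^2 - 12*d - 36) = (d + 7)/(d + 6)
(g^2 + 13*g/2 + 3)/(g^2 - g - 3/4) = 2*(g + 6)/(2*g - 3)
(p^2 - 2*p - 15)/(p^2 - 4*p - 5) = (p + 3)/(p + 1)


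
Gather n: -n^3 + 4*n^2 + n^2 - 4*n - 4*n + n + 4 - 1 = -n^3 + 5*n^2 - 7*n + 3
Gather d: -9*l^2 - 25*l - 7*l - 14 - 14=-9*l^2 - 32*l - 28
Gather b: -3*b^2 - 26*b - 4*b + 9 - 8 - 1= -3*b^2 - 30*b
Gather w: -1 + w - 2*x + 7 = w - 2*x + 6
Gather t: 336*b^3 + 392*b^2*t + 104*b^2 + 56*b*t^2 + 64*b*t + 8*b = 336*b^3 + 104*b^2 + 56*b*t^2 + 8*b + t*(392*b^2 + 64*b)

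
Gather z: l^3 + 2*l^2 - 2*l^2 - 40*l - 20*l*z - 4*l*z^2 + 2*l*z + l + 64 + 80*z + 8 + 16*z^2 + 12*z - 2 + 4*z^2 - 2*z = l^3 - 39*l + z^2*(20 - 4*l) + z*(90 - 18*l) + 70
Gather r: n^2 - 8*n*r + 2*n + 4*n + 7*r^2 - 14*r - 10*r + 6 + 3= n^2 + 6*n + 7*r^2 + r*(-8*n - 24) + 9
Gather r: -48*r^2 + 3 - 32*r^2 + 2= 5 - 80*r^2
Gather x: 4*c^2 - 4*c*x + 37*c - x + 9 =4*c^2 + 37*c + x*(-4*c - 1) + 9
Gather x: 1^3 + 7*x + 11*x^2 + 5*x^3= 5*x^3 + 11*x^2 + 7*x + 1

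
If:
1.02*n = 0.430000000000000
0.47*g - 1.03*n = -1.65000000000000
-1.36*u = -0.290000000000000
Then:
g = -2.59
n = 0.42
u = 0.21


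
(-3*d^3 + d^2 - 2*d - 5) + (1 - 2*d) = -3*d^3 + d^2 - 4*d - 4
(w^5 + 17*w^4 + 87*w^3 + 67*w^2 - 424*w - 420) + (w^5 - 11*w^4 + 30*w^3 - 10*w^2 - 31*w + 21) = 2*w^5 + 6*w^4 + 117*w^3 + 57*w^2 - 455*w - 399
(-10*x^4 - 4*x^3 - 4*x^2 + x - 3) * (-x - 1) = 10*x^5 + 14*x^4 + 8*x^3 + 3*x^2 + 2*x + 3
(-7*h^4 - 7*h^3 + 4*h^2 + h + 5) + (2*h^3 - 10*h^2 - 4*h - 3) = -7*h^4 - 5*h^3 - 6*h^2 - 3*h + 2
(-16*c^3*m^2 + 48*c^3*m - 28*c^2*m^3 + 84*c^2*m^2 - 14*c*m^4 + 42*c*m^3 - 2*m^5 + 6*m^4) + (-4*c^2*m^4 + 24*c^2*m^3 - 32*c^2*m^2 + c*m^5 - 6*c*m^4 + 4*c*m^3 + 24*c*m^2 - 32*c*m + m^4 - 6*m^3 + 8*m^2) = -16*c^3*m^2 + 48*c^3*m - 4*c^2*m^4 - 4*c^2*m^3 + 52*c^2*m^2 + c*m^5 - 20*c*m^4 + 46*c*m^3 + 24*c*m^2 - 32*c*m - 2*m^5 + 7*m^4 - 6*m^3 + 8*m^2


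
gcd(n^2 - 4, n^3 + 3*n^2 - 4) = n + 2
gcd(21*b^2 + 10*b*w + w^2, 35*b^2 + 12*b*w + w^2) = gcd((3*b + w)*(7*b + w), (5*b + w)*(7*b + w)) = 7*b + w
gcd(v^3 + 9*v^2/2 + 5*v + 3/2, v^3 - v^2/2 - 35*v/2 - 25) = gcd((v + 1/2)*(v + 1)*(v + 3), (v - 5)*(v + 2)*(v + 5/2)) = 1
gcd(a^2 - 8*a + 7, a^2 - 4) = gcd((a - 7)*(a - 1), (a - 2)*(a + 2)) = 1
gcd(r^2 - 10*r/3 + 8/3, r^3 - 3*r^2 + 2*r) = r - 2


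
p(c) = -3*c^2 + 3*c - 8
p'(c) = 3 - 6*c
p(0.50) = -7.25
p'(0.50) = 0.00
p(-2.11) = -27.69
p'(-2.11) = 15.66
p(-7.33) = -191.18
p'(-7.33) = 46.98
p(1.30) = -9.17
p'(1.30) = -4.80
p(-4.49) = -81.95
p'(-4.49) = 29.94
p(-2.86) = -41.12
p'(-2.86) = 20.16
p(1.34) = -9.37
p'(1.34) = -5.04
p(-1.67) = -21.38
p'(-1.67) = 13.02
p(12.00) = -404.00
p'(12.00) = -69.00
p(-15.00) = -728.00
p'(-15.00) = 93.00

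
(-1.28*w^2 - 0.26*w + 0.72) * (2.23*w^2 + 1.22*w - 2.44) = -2.8544*w^4 - 2.1414*w^3 + 4.4116*w^2 + 1.5128*w - 1.7568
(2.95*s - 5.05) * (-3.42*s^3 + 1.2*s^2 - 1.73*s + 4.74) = -10.089*s^4 + 20.811*s^3 - 11.1635*s^2 + 22.7195*s - 23.937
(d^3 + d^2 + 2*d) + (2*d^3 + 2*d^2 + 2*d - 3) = 3*d^3 + 3*d^2 + 4*d - 3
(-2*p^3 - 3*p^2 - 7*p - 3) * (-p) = 2*p^4 + 3*p^3 + 7*p^2 + 3*p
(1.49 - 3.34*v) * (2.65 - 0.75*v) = 2.505*v^2 - 9.9685*v + 3.9485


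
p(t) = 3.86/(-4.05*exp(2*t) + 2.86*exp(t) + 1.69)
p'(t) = 3.86*(8.1*exp(2*t) - 2.86*exp(t))/(-4.05*exp(2*t) + 2.86*exp(t) + 1.69)^2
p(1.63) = -0.04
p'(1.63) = 0.10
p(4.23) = -0.00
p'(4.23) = 0.00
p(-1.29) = 1.78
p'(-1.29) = -0.14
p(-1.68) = 1.85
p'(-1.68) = -0.22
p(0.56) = -0.68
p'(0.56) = 2.34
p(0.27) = -2.55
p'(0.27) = 17.11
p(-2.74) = 2.08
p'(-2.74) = -0.17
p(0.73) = -0.39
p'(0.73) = 1.16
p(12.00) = 0.00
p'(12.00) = 0.00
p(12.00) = 0.00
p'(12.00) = 0.00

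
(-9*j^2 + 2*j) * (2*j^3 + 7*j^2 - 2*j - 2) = -18*j^5 - 59*j^4 + 32*j^3 + 14*j^2 - 4*j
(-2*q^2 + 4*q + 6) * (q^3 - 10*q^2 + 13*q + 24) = -2*q^5 + 24*q^4 - 60*q^3 - 56*q^2 + 174*q + 144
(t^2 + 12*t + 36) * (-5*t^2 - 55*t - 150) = -5*t^4 - 115*t^3 - 990*t^2 - 3780*t - 5400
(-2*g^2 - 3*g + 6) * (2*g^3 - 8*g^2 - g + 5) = -4*g^5 + 10*g^4 + 38*g^3 - 55*g^2 - 21*g + 30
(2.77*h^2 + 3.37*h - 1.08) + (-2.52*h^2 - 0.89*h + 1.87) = 0.25*h^2 + 2.48*h + 0.79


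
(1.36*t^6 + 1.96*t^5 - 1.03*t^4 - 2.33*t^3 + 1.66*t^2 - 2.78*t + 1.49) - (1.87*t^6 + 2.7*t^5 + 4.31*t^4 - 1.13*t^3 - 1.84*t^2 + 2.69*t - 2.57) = -0.51*t^6 - 0.74*t^5 - 5.34*t^4 - 1.2*t^3 + 3.5*t^2 - 5.47*t + 4.06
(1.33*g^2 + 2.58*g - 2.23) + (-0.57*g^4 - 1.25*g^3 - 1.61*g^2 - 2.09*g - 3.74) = -0.57*g^4 - 1.25*g^3 - 0.28*g^2 + 0.49*g - 5.97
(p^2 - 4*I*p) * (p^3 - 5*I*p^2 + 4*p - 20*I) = p^5 - 9*I*p^4 - 16*p^3 - 36*I*p^2 - 80*p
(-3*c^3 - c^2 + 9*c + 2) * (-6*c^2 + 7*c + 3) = 18*c^5 - 15*c^4 - 70*c^3 + 48*c^2 + 41*c + 6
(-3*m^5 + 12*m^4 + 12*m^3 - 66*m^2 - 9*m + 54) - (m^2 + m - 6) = -3*m^5 + 12*m^4 + 12*m^3 - 67*m^2 - 10*m + 60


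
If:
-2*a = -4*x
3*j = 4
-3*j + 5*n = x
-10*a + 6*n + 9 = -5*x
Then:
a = 2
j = 4/3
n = 1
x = 1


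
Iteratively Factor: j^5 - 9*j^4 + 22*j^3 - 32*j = (j - 4)*(j^4 - 5*j^3 + 2*j^2 + 8*j) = (j - 4)^2*(j^3 - j^2 - 2*j) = (j - 4)^2*(j + 1)*(j^2 - 2*j) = j*(j - 4)^2*(j + 1)*(j - 2)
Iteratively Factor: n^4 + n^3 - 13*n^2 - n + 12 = (n + 4)*(n^3 - 3*n^2 - n + 3) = (n - 3)*(n + 4)*(n^2 - 1) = (n - 3)*(n - 1)*(n + 4)*(n + 1)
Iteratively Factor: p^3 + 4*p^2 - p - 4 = (p + 1)*(p^2 + 3*p - 4) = (p - 1)*(p + 1)*(p + 4)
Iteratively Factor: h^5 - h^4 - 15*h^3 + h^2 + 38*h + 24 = (h + 3)*(h^4 - 4*h^3 - 3*h^2 + 10*h + 8) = (h - 2)*(h + 3)*(h^3 - 2*h^2 - 7*h - 4) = (h - 2)*(h + 1)*(h + 3)*(h^2 - 3*h - 4) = (h - 4)*(h - 2)*(h + 1)*(h + 3)*(h + 1)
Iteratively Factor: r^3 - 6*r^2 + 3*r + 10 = (r - 2)*(r^2 - 4*r - 5) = (r - 2)*(r + 1)*(r - 5)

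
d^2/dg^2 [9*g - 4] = 0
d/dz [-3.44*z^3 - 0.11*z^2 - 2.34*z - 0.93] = -10.32*z^2 - 0.22*z - 2.34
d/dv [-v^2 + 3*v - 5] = 3 - 2*v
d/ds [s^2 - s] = 2*s - 1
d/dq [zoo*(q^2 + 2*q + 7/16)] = zoo*(q + 1)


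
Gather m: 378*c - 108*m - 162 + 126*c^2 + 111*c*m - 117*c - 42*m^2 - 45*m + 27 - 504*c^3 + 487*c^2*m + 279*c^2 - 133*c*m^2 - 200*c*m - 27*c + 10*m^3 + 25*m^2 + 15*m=-504*c^3 + 405*c^2 + 234*c + 10*m^3 + m^2*(-133*c - 17) + m*(487*c^2 - 89*c - 138) - 135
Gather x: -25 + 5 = -20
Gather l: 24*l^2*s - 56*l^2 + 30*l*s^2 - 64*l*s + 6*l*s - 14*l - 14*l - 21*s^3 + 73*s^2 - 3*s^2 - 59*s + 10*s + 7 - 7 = l^2*(24*s - 56) + l*(30*s^2 - 58*s - 28) - 21*s^3 + 70*s^2 - 49*s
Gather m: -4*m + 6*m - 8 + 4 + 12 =2*m + 8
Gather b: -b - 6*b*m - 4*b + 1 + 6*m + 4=b*(-6*m - 5) + 6*m + 5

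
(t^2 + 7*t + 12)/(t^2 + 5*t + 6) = (t + 4)/(t + 2)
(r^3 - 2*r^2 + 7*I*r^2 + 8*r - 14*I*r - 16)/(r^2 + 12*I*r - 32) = (r^2 - r*(2 + I) + 2*I)/(r + 4*I)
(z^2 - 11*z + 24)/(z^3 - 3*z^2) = (z - 8)/z^2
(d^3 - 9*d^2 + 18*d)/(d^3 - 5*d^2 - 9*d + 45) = d*(d - 6)/(d^2 - 2*d - 15)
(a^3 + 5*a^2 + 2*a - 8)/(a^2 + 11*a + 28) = (a^2 + a - 2)/(a + 7)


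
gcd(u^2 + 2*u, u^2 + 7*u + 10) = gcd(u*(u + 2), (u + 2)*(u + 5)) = u + 2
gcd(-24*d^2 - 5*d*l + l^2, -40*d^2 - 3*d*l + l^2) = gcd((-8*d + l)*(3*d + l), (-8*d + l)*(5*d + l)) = 8*d - l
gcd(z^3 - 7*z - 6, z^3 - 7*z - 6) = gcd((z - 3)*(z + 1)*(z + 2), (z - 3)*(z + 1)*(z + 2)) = z^3 - 7*z - 6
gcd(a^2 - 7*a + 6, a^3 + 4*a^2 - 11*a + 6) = a - 1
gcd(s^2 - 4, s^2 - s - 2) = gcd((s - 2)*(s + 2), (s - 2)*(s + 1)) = s - 2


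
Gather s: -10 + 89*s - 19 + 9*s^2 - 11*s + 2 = 9*s^2 + 78*s - 27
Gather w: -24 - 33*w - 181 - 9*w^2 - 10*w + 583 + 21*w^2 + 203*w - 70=12*w^2 + 160*w + 308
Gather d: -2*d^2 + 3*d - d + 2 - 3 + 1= -2*d^2 + 2*d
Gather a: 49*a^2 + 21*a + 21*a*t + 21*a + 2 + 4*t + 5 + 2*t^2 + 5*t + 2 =49*a^2 + a*(21*t + 42) + 2*t^2 + 9*t + 9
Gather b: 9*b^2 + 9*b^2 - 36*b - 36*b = 18*b^2 - 72*b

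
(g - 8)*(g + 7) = g^2 - g - 56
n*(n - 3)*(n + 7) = n^3 + 4*n^2 - 21*n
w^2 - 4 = (w - 2)*(w + 2)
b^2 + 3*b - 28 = (b - 4)*(b + 7)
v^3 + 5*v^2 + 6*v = v*(v + 2)*(v + 3)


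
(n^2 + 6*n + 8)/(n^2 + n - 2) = (n + 4)/(n - 1)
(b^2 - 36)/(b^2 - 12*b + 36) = (b + 6)/(b - 6)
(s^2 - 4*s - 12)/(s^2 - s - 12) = (-s^2 + 4*s + 12)/(-s^2 + s + 12)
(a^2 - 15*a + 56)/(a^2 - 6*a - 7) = (a - 8)/(a + 1)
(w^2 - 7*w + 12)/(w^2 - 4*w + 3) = (w - 4)/(w - 1)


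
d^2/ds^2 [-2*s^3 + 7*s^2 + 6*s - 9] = 14 - 12*s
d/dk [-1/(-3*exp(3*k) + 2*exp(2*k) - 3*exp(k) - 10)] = (-9*exp(2*k) + 4*exp(k) - 3)*exp(k)/(3*exp(3*k) - 2*exp(2*k) + 3*exp(k) + 10)^2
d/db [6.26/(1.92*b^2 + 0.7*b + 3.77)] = (-24.0384*b - 4.382)/(1.92*b^2 + 0.7*b + 3.77)^2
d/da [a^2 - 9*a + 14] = 2*a - 9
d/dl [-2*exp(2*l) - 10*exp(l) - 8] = (-4*exp(l) - 10)*exp(l)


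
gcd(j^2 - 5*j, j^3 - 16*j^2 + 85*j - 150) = j - 5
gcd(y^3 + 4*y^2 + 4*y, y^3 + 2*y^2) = y^2 + 2*y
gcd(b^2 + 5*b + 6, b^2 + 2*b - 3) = b + 3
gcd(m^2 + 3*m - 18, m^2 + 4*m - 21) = m - 3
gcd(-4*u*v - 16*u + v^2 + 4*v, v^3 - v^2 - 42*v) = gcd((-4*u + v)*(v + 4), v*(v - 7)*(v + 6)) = 1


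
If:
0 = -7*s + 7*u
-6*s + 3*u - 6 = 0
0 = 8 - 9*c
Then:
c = 8/9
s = -2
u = -2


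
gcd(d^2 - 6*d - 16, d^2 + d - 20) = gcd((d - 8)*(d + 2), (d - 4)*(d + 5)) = 1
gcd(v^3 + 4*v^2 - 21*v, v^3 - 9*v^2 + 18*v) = v^2 - 3*v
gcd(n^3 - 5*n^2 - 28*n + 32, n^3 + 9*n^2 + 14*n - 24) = n^2 + 3*n - 4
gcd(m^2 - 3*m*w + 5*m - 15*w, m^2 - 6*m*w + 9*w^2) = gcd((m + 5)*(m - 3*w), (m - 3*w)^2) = -m + 3*w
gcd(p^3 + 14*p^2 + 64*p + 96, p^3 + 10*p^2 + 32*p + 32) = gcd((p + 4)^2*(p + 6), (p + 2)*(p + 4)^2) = p^2 + 8*p + 16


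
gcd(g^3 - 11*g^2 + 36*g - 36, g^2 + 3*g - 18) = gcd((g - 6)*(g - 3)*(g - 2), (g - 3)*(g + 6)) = g - 3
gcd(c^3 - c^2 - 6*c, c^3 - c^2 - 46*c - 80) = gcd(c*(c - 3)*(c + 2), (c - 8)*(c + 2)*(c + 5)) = c + 2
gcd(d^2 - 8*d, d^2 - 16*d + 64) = d - 8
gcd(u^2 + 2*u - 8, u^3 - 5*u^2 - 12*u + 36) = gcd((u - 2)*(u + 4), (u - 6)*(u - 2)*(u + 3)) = u - 2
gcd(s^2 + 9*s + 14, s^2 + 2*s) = s + 2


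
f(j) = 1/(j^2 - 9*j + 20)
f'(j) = (9 - 2*j)/(j^2 - 9*j + 20)^2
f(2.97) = 0.48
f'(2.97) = 0.70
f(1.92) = 0.16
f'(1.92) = 0.13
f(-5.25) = 0.01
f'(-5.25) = 0.00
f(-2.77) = 0.02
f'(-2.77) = 0.01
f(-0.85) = 0.04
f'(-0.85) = 0.01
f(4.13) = -8.84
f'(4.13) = 57.85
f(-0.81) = 0.04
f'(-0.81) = 0.01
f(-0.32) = 0.04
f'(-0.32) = 0.02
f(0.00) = 0.05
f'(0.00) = 0.02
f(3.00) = 0.50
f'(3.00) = 0.75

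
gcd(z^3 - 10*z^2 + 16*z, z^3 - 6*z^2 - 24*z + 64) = z^2 - 10*z + 16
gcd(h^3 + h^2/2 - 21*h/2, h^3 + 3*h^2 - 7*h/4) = h^2 + 7*h/2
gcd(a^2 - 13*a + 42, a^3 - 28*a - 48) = a - 6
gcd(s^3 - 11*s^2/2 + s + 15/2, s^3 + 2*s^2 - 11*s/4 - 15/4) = s^2 - s/2 - 3/2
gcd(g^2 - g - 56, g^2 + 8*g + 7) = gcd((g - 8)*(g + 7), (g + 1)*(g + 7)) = g + 7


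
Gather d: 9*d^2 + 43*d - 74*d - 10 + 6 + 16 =9*d^2 - 31*d + 12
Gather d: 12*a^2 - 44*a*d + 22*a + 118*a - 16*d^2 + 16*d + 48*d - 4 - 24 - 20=12*a^2 + 140*a - 16*d^2 + d*(64 - 44*a) - 48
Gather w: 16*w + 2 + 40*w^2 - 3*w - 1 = 40*w^2 + 13*w + 1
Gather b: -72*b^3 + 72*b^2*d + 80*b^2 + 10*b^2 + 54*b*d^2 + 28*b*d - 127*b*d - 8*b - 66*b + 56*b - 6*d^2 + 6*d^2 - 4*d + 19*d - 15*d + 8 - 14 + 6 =-72*b^3 + b^2*(72*d + 90) + b*(54*d^2 - 99*d - 18)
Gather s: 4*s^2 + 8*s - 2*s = 4*s^2 + 6*s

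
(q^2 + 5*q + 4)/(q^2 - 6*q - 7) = (q + 4)/(q - 7)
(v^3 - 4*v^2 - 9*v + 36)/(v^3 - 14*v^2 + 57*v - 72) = (v^2 - v - 12)/(v^2 - 11*v + 24)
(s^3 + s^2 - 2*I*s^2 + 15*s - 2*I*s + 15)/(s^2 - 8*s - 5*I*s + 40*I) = (s^2 + s*(1 + 3*I) + 3*I)/(s - 8)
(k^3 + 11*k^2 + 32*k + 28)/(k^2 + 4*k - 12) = (k^3 + 11*k^2 + 32*k + 28)/(k^2 + 4*k - 12)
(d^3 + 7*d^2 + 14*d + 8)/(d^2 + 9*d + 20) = (d^2 + 3*d + 2)/(d + 5)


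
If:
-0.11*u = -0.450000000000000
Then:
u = 4.09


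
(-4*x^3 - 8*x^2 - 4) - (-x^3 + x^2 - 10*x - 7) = -3*x^3 - 9*x^2 + 10*x + 3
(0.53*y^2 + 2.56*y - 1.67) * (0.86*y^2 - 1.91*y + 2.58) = 0.4558*y^4 + 1.1893*y^3 - 4.9584*y^2 + 9.7945*y - 4.3086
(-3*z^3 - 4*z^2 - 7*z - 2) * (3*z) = -9*z^4 - 12*z^3 - 21*z^2 - 6*z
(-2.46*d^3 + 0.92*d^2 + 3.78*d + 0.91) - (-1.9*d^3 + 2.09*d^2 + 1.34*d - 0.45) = -0.56*d^3 - 1.17*d^2 + 2.44*d + 1.36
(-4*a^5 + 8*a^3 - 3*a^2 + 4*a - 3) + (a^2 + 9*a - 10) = -4*a^5 + 8*a^3 - 2*a^2 + 13*a - 13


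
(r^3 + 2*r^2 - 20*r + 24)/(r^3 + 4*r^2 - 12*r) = (r - 2)/r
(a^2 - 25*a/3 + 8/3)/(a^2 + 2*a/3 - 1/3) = (a - 8)/(a + 1)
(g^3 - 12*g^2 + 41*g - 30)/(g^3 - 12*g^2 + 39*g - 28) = (g^2 - 11*g + 30)/(g^2 - 11*g + 28)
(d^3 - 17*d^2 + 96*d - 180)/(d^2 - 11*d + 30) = d - 6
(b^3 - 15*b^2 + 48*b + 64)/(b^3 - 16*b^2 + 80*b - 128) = (b^2 - 7*b - 8)/(b^2 - 8*b + 16)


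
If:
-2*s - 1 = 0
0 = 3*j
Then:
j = 0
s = -1/2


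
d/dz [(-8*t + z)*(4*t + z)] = -4*t + 2*z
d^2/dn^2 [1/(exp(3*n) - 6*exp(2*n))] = 3*((8 - 3*exp(n))*(exp(n) - 6) + 6*(exp(n) - 4)^2)*exp(-2*n)/(exp(n) - 6)^3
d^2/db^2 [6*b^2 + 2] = 12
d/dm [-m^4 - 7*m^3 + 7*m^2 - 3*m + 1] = -4*m^3 - 21*m^2 + 14*m - 3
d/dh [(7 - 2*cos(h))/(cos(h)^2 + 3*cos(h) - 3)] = (14*cos(h) - cos(2*h) + 14)*sin(h)/(cos(h)^2 + 3*cos(h) - 3)^2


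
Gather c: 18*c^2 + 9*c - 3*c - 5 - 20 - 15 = 18*c^2 + 6*c - 40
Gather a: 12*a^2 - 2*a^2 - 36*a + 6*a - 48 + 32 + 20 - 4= 10*a^2 - 30*a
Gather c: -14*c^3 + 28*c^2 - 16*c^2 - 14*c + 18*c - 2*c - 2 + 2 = -14*c^3 + 12*c^2 + 2*c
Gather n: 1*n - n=0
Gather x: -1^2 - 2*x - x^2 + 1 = -x^2 - 2*x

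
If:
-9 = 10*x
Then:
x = -9/10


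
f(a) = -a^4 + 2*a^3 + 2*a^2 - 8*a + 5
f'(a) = -4*a^3 + 6*a^2 + 4*a - 8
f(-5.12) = -857.24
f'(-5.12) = 665.68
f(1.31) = -0.50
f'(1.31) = -1.46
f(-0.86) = 11.54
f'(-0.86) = -4.46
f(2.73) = -16.79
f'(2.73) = -33.75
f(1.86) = -2.06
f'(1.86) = -5.54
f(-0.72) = 10.78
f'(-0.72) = -6.28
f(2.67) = -14.86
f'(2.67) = -30.68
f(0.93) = 0.15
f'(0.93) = -2.31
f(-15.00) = -56800.00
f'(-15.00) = 14782.00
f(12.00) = -17083.00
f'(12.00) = -6008.00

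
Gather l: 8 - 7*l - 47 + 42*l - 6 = 35*l - 45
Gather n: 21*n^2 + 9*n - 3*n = 21*n^2 + 6*n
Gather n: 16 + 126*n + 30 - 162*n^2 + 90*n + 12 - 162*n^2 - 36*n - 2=-324*n^2 + 180*n + 56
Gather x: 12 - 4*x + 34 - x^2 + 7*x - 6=-x^2 + 3*x + 40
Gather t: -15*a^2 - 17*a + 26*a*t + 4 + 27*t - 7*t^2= -15*a^2 - 17*a - 7*t^2 + t*(26*a + 27) + 4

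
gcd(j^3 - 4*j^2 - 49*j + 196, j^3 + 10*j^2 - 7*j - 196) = j^2 + 3*j - 28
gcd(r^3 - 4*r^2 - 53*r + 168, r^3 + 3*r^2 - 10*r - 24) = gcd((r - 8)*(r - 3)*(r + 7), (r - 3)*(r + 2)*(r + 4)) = r - 3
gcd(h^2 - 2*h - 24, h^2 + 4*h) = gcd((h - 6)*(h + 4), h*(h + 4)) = h + 4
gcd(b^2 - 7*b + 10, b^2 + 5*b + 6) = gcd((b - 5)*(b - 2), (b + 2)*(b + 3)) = 1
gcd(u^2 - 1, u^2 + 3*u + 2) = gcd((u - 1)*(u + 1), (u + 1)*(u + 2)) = u + 1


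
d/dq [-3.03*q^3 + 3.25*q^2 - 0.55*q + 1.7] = -9.09*q^2 + 6.5*q - 0.55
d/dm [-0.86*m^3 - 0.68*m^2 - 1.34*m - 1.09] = -2.58*m^2 - 1.36*m - 1.34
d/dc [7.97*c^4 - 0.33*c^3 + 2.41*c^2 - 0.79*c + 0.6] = 31.88*c^3 - 0.99*c^2 + 4.82*c - 0.79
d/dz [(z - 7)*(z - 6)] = 2*z - 13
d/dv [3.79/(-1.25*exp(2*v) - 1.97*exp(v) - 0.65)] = (9.475*exp(v) + 7.4663)*exp(v)/(1.25*exp(2*v) + 1.97*exp(v) + 0.65)^2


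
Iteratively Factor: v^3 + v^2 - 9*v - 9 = (v + 1)*(v^2 - 9) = (v + 1)*(v + 3)*(v - 3)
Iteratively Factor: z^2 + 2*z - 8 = (z - 2)*(z + 4)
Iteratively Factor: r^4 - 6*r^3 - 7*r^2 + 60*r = (r + 3)*(r^3 - 9*r^2 + 20*r) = (r - 4)*(r + 3)*(r^2 - 5*r) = (r - 5)*(r - 4)*(r + 3)*(r)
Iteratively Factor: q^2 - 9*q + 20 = (q - 5)*(q - 4)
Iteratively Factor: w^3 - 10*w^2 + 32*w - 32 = (w - 4)*(w^2 - 6*w + 8) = (w - 4)*(w - 2)*(w - 4)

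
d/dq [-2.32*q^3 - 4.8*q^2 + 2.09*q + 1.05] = -6.96*q^2 - 9.6*q + 2.09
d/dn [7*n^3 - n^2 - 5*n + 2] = 21*n^2 - 2*n - 5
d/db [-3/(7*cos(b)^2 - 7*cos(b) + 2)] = 21*(1 - 2*cos(b))*sin(b)/(7*cos(b)^2 - 7*cos(b) + 2)^2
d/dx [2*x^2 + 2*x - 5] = 4*x + 2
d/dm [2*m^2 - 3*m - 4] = 4*m - 3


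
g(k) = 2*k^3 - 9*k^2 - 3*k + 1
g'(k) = 6*k^2 - 18*k - 3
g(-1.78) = -33.46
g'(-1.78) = 48.05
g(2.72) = -33.50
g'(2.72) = -7.57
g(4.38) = -16.74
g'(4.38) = 33.27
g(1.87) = -23.00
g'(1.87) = -15.68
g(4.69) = -4.71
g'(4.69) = 44.56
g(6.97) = 220.08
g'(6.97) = 163.03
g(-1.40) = -17.93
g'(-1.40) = 33.96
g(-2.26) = -61.27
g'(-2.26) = 68.33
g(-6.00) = -737.00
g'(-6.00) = 321.00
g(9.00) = 703.00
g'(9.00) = 321.00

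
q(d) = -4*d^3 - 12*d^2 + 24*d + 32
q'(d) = -12*d^2 - 24*d + 24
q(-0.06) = 30.52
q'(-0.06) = 25.40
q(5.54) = -883.47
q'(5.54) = -477.26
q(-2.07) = -33.62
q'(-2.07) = 22.26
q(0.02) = 32.48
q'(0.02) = 23.52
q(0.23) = 36.84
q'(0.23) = 17.85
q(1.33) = 33.28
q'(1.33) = -29.15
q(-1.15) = -5.39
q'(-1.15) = 35.73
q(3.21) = -146.91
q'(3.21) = -176.69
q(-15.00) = 10472.00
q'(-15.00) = -2316.00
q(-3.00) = -40.00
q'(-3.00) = -12.00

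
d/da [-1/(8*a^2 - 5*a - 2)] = (16*a - 5)/(-8*a^2 + 5*a + 2)^2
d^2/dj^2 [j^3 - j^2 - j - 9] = 6*j - 2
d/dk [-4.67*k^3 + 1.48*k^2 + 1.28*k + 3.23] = -14.01*k^2 + 2.96*k + 1.28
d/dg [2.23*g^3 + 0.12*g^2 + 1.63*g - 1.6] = 6.69*g^2 + 0.24*g + 1.63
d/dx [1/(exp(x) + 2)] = -exp(x)/(exp(x) + 2)^2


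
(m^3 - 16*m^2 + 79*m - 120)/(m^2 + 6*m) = (m^3 - 16*m^2 + 79*m - 120)/(m*(m + 6))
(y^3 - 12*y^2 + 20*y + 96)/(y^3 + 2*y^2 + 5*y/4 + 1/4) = 4*(y^3 - 12*y^2 + 20*y + 96)/(4*y^3 + 8*y^2 + 5*y + 1)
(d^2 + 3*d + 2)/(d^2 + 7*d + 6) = (d + 2)/(d + 6)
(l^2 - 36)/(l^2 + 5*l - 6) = (l - 6)/(l - 1)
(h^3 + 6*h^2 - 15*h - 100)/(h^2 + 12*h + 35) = (h^2 + h - 20)/(h + 7)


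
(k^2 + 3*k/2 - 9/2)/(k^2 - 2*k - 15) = (k - 3/2)/(k - 5)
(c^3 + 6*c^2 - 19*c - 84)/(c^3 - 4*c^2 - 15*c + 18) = (c^2 + 3*c - 28)/(c^2 - 7*c + 6)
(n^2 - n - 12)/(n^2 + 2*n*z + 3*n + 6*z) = (n - 4)/(n + 2*z)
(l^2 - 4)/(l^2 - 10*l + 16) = (l + 2)/(l - 8)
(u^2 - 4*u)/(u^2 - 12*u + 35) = u*(u - 4)/(u^2 - 12*u + 35)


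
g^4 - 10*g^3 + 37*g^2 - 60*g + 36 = (g - 3)^2*(g - 2)^2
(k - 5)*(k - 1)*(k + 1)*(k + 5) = k^4 - 26*k^2 + 25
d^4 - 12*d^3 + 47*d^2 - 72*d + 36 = (d - 6)*(d - 3)*(d - 2)*(d - 1)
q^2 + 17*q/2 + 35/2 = (q + 7/2)*(q + 5)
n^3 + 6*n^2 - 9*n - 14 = (n - 2)*(n + 1)*(n + 7)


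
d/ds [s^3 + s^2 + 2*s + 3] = 3*s^2 + 2*s + 2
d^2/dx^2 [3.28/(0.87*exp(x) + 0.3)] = (2.482632*exp(x) - 0.85608)*exp(x)/(0.87*exp(x) + 0.3)^3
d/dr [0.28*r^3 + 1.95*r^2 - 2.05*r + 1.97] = 0.84*r^2 + 3.9*r - 2.05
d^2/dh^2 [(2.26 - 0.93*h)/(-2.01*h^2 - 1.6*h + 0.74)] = ((6.1092 - 11.2158*h)*(2.01*h^2 + 1.6*h - 0.74) + (0.93*h - 2.26)*(4.02*h + 1.6)*(8.04*h + 3.2))/(2.01*h^2 + 1.6*h - 0.74)^3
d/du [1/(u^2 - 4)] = -2*u/(u^2 - 4)^2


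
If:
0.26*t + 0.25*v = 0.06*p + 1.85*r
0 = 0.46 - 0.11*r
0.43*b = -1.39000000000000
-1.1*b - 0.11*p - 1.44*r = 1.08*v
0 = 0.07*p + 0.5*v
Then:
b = -3.23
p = 59.85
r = 4.18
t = 51.63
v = -8.38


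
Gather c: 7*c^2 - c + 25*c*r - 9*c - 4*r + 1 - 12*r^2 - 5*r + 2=7*c^2 + c*(25*r - 10) - 12*r^2 - 9*r + 3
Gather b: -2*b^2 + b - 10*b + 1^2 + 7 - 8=-2*b^2 - 9*b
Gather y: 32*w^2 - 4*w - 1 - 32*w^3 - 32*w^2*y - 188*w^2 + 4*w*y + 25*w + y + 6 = -32*w^3 - 156*w^2 + 21*w + y*(-32*w^2 + 4*w + 1) + 5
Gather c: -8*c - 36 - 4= -8*c - 40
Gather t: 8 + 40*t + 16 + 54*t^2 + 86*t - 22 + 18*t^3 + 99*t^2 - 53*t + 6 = 18*t^3 + 153*t^2 + 73*t + 8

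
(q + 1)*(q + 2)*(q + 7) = q^3 + 10*q^2 + 23*q + 14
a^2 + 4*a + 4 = (a + 2)^2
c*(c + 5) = c^2 + 5*c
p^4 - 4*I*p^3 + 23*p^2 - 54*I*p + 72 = (p - 6*I)*(p - 3*I)*(p + I)*(p + 4*I)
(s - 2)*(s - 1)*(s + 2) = s^3 - s^2 - 4*s + 4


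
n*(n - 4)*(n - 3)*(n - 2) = n^4 - 9*n^3 + 26*n^2 - 24*n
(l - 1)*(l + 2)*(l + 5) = l^3 + 6*l^2 + 3*l - 10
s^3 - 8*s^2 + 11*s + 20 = (s - 5)*(s - 4)*(s + 1)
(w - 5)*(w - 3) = w^2 - 8*w + 15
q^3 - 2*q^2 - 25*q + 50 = (q - 5)*(q - 2)*(q + 5)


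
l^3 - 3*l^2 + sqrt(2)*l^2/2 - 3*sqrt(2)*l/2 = l*(l - 3)*(l + sqrt(2)/2)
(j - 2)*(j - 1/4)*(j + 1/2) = j^3 - 7*j^2/4 - 5*j/8 + 1/4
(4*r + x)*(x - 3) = 4*r*x - 12*r + x^2 - 3*x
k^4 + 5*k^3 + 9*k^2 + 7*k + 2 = (k + 1)^3*(k + 2)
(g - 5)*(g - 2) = g^2 - 7*g + 10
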